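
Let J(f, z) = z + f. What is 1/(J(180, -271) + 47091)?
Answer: 1/47000 ≈ 2.1277e-5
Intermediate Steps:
J(f, z) = f + z
1/(J(180, -271) + 47091) = 1/((180 - 271) + 47091) = 1/(-91 + 47091) = 1/47000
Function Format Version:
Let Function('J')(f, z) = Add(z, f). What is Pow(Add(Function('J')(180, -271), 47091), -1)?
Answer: Rational(1, 47000) ≈ 2.1277e-5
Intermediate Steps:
Function('J')(f, z) = Add(f, z)
Pow(Add(Function('J')(180, -271), 47091), -1) = Pow(Add(Add(180, -271), 47091), -1) = Pow(Add(-91, 47091), -1) = Pow(47000, -1) = Rational(1, 47000)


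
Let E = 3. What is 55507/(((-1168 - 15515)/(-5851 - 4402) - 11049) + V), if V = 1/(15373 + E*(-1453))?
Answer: -6268213566794/1247541605743 ≈ -5.0245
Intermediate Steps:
V = 1/11014 (V = 1/(15373 + 3*(-1453)) = 1/(15373 - 4359) = 1/11014 ≈ 9.0793e-5)
55507/(((-1168 - 15515)/(-5851 - 4402) - 11049) + V) = 55507/(((-1168 - 15515)/(-5851 - 4402) - 11049) + 1/11014) = 55507/((-16683/(-10253) - 11049) + 1/11014) = 55507/((-16683*(-1/10253) - 11049) + 1/11014) = 55507/((16683/10253 - 11049) + 1/11014) = 55507/(-113268714/10253 + 1/11014) = 55507/(-1247541605743/112926542) = 55507*(-112926542/1247541605743) = -6268213566794/1247541605743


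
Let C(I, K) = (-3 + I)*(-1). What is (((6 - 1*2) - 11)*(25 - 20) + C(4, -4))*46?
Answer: -1656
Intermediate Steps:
C(I, K) = 3 - I
(((6 - 1*2) - 11)*(25 - 20) + C(4, -4))*46 = (((6 - 1*2) - 11)*(25 - 20) + (3 - 1*4))*46 = (((6 - 2) - 11)*5 + (3 - 4))*46 = ((4 - 11)*5 - 1)*46 = (-7*5 - 1)*46 = (-35 - 1)*46 = -36*46 = -1656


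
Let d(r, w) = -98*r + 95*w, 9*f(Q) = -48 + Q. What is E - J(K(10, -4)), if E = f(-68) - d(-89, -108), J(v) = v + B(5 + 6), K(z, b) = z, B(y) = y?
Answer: 13537/9 ≈ 1504.1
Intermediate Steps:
f(Q) = -16/3 + Q/9 (f(Q) = (-48 + Q)/9 = -16/3 + Q/9)
J(v) = 11 + v (J(v) = v + (5 + 6) = v + 11 = 11 + v)
E = 13726/9 (E = (-16/3 + (1/9)*(-68)) - (-98*(-89) + 95*(-108)) = (-16/3 - 68/9) - (8722 - 10260) = -116/9 - 1*(-1538) = -116/9 + 1538 = 13726/9 ≈ 1525.1)
E - J(K(10, -4)) = 13726/9 - (11 + 10) = 13726/9 - 1*21 = 13726/9 - 21 = 13537/9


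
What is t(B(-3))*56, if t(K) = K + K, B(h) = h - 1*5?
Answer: -896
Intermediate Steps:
B(h) = -5 + h (B(h) = h - 5 = -5 + h)
t(K) = 2*K
t(B(-3))*56 = (2*(-5 - 3))*56 = (2*(-8))*56 = -16*56 = -896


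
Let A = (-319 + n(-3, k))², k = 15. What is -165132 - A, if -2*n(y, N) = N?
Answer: -1086937/4 ≈ -2.7173e+5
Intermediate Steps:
n(y, N) = -N/2
A = 426409/4 (A = (-319 - ½*15)² = (-319 - 15/2)² = (-653/2)² = 426409/4 ≈ 1.0660e+5)
-165132 - A = -165132 - 1*426409/4 = -165132 - 426409/4 = -1086937/4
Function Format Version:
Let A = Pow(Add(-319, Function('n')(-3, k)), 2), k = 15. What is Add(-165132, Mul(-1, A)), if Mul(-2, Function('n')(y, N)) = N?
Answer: Rational(-1086937, 4) ≈ -2.7173e+5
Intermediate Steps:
Function('n')(y, N) = Mul(Rational(-1, 2), N)
A = Rational(426409, 4) (A = Pow(Add(-319, Mul(Rational(-1, 2), 15)), 2) = Pow(Add(-319, Rational(-15, 2)), 2) = Pow(Rational(-653, 2), 2) = Rational(426409, 4) ≈ 1.0660e+5)
Add(-165132, Mul(-1, A)) = Add(-165132, Mul(-1, Rational(426409, 4))) = Add(-165132, Rational(-426409, 4)) = Rational(-1086937, 4)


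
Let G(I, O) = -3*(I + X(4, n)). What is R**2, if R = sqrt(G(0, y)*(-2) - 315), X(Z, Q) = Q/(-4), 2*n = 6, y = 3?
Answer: -639/2 ≈ -319.50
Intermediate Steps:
n = 3 (n = (1/2)*6 = 3)
X(Z, Q) = -Q/4 (X(Z, Q) = Q*(-1/4) = -Q/4)
G(I, O) = 9/4 - 3*I (G(I, O) = -3*(I - 1/4*3) = -3*(I - 3/4) = -3*(-3/4 + I) = 9/4 - 3*I)
R = 3*I*sqrt(142)/2 (R = sqrt((9/4 - 3*0)*(-2) - 315) = sqrt((9/4 + 0)*(-2) - 315) = sqrt((9/4)*(-2) - 315) = sqrt(-9/2 - 315) = sqrt(-639/2) = 3*I*sqrt(142)/2 ≈ 17.875*I)
R**2 = (3*I*sqrt(142)/2)**2 = -639/2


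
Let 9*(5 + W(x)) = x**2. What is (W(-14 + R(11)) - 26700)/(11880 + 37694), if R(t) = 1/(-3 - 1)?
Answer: -426919/793184 ≈ -0.53823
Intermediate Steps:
R(t) = -1/4 (R(t) = 1/(-4) = -1/4)
W(x) = -5 + x**2/9
(W(-14 + R(11)) - 26700)/(11880 + 37694) = ((-5 + (-14 - 1/4)**2/9) - 26700)/(11880 + 37694) = ((-5 + (-57/4)**2/9) - 26700)/49574 = ((-5 + (1/9)*(3249/16)) - 26700)*(1/49574) = ((-5 + 361/16) - 26700)*(1/49574) = (281/16 - 26700)*(1/49574) = -426919/16*1/49574 = -426919/793184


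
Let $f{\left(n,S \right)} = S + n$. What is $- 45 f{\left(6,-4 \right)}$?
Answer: $-90$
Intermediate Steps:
$- 45 f{\left(6,-4 \right)} = - 45 \left(-4 + 6\right) = \left(-45\right) 2 = -90$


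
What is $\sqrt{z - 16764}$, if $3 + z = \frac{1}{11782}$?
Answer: $\frac{i \sqrt{2327519879126}}{11782} \approx 129.49 i$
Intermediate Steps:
$z = - \frac{35345}{11782}$ ($z = -3 + \frac{1}{11782} = - \frac{35345}{11782} \approx -2.9999$)
$\sqrt{z - 16764} = \sqrt{- \frac{35345}{11782} - 16764} = \sqrt{- \frac{197548793}{11782}} = \frac{i \sqrt{2327519879126}}{11782}$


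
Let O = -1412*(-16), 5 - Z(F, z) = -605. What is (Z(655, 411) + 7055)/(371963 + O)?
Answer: 219/11273 ≈ 0.019427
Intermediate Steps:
Z(F, z) = 610 (Z(F, z) = 5 - 1*(-605) = 5 + 605 = 610)
O = 22592
(Z(655, 411) + 7055)/(371963 + O) = (610 + 7055)/(371963 + 22592) = 7665/394555 = 7665*(1/394555) = 219/11273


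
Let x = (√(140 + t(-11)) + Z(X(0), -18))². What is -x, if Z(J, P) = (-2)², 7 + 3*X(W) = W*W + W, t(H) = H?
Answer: -(4 + √129)² ≈ -235.86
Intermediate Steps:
X(W) = -7/3 + W/3 + W²/3 (X(W) = -7/3 + (W*W + W)/3 = -7/3 + (W² + W)/3 = -7/3 + (W + W²)/3 = -7/3 + (W/3 + W²/3) = -7/3 + W/3 + W²/3)
Z(J, P) = 4
x = (4 + √129)² (x = (√(140 - 11) + 4)² = (√129 + 4)² = (4 + √129)² ≈ 235.86)
-x = -(4 + √129)²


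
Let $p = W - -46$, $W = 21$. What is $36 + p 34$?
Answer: $2314$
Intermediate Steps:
$p = 67$ ($p = 21 - -46 = 21 + 46 = 67$)
$36 + p 34 = 36 + 67 \cdot 34 = 36 + 2278 = 2314$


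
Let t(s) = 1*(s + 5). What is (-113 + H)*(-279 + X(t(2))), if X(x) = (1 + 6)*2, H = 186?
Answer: -19345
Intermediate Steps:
t(s) = 5 + s (t(s) = 1*(5 + s) = 5 + s)
X(x) = 14 (X(x) = 7*2 = 14)
(-113 + H)*(-279 + X(t(2))) = (-113 + 186)*(-279 + 14) = 73*(-265) = -19345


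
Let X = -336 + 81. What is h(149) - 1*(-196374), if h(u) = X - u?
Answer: 195970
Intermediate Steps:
X = -255
h(u) = -255 - u
h(149) - 1*(-196374) = (-255 - 1*149) - 1*(-196374) = (-255 - 149) + 196374 = -404 + 196374 = 195970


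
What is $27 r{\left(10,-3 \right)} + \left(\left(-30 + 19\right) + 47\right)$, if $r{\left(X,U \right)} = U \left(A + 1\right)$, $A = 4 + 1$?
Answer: $-450$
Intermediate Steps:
$A = 5$
$r{\left(X,U \right)} = 6 U$ ($r{\left(X,U \right)} = U \left(5 + 1\right) = U 6 = 6 U$)
$27 r{\left(10,-3 \right)} + \left(\left(-30 + 19\right) + 47\right) = 27 \cdot 6 \left(-3\right) + \left(\left(-30 + 19\right) + 47\right) = 27 \left(-18\right) + \left(-11 + 47\right) = -486 + 36 = -450$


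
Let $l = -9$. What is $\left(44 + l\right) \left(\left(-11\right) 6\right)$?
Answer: $-2310$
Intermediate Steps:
$\left(44 + l\right) \left(\left(-11\right) 6\right) = \left(44 - 9\right) \left(\left(-11\right) 6\right) = 35 \left(-66\right) = -2310$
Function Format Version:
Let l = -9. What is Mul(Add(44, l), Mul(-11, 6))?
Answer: -2310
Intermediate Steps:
Mul(Add(44, l), Mul(-11, 6)) = Mul(Add(44, -9), Mul(-11, 6)) = Mul(35, -66) = -2310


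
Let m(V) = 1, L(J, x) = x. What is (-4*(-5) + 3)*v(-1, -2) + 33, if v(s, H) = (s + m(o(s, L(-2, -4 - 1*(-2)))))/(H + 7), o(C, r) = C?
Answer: 33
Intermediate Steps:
v(s, H) = (1 + s)/(7 + H) (v(s, H) = (s + 1)/(H + 7) = (1 + s)/(7 + H))
(-4*(-5) + 3)*v(-1, -2) + 33 = (-4*(-5) + 3)*((1 - 1)/(7 - 2)) + 33 = (20 + 3)*(0/5) + 33 = 23*((⅕)*0) + 33 = 23*0 + 33 = 0 + 33 = 33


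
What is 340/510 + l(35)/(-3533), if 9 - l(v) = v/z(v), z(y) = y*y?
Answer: 246368/370965 ≈ 0.66413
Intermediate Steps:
z(y) = y**2
l(v) = 9 - 1/v (l(v) = 9 - v/(v**2) = 9 - v/v**2 = 9 - 1/v)
340/510 + l(35)/(-3533) = 340/510 + (9 - 1/35)/(-3533) = 340*(1/510) + (9 - 1*1/35)*(-1/3533) = 2/3 + (9 - 1/35)*(-1/3533) = 2/3 + (314/35)*(-1/3533) = 2/3 - 314/123655 = 246368/370965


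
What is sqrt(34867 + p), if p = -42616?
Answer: 3*I*sqrt(861) ≈ 88.028*I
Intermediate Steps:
sqrt(34867 + p) = sqrt(34867 - 42616) = sqrt(-7749) = 3*I*sqrt(861)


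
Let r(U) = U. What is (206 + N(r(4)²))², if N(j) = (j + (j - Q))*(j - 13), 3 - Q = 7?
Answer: 98596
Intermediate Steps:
Q = -4 (Q = 3 - 1*7 = 3 - 7 = -4)
N(j) = (-13 + j)*(4 + 2*j) (N(j) = (j + (j - 1*(-4)))*(j - 13) = (j + (j + 4))*(-13 + j) = (j + (4 + j))*(-13 + j) = (4 + 2*j)*(-13 + j) = (-13 + j)*(4 + 2*j))
(206 + N(r(4)²))² = (206 + (-52 - 22*4² + 2*(4²)²))² = (206 + (-52 - 22*16 + 2*16²))² = (206 + (-52 - 352 + 2*256))² = (206 + (-52 - 352 + 512))² = (206 + 108)² = 314² = 98596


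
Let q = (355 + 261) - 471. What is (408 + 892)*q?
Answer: 188500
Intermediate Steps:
q = 145 (q = 616 - 471 = 145)
(408 + 892)*q = (408 + 892)*145 = 1300*145 = 188500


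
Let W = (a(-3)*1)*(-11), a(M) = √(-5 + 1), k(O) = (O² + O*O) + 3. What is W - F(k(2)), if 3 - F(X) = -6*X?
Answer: -69 - 22*I ≈ -69.0 - 22.0*I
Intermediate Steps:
k(O) = 3 + 2*O² (k(O) = (O² + O²) + 3 = 2*O² + 3 = 3 + 2*O²)
a(M) = 2*I (a(M) = √(-4) = 2*I)
F(X) = 3 + 6*X (F(X) = 3 - (-6)*X = 3 + 6*X)
W = -22*I (W = ((2*I)*1)*(-11) = (2*I)*(-11) = -22*I ≈ -22.0*I)
W - F(k(2)) = -22*I - (3 + 6*(3 + 2*2²)) = -22*I - (3 + 6*(3 + 2*4)) = -22*I - (3 + 6*(3 + 8)) = -22*I - (3 + 6*11) = -22*I - (3 + 66) = -22*I - 1*69 = -22*I - 69 = -69 - 22*I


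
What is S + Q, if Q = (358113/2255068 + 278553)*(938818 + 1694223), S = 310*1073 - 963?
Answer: 1653962078990402753/2255068 ≈ 7.3344e+11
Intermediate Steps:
S = 331667 (S = 332630 - 963 = 331667)
Q = 1653961331058764397/2255068 (Q = (358113*(1/2255068) + 278553)*2633041 = (358113/2255068 + 278553)*2633041 = (628156314717/2255068)*2633041 = 1653961331058764397/2255068 ≈ 7.3344e+11)
S + Q = 331667 + 1653961331058764397/2255068 = 1653962078990402753/2255068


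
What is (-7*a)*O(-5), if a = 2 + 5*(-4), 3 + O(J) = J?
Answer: -1008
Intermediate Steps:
O(J) = -3 + J
a = -18 (a = 2 - 20 = -18)
(-7*a)*O(-5) = (-7*(-18))*(-3 - 5) = 126*(-8) = -1008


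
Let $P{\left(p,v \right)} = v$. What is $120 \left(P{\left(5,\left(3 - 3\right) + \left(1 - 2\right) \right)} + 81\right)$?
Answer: $9600$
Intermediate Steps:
$120 \left(P{\left(5,\left(3 - 3\right) + \left(1 - 2\right) \right)} + 81\right) = 120 \left(\left(\left(3 - 3\right) + \left(1 - 2\right)\right) + 81\right) = 120 \left(\left(0 - 1\right) + 81\right) = 120 \left(-1 + 81\right) = 120 \cdot 80 = 9600$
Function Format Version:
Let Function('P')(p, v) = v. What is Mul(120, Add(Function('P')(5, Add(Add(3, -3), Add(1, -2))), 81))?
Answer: 9600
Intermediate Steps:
Mul(120, Add(Function('P')(5, Add(Add(3, -3), Add(1, -2))), 81)) = Mul(120, Add(Add(Add(3, -3), Add(1, -2)), 81)) = Mul(120, Add(Add(0, -1), 81)) = Mul(120, Add(-1, 81)) = Mul(120, 80) = 9600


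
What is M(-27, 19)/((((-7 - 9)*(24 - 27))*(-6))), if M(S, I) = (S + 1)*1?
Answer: 13/144 ≈ 0.090278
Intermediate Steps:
M(S, I) = 1 + S (M(S, I) = (1 + S)*1 = 1 + S)
M(-27, 19)/((((-7 - 9)*(24 - 27))*(-6))) = (1 - 27)/((((-7 - 9)*(24 - 27))*(-6))) = -26/(-16*(-3)*(-6)) = -26/(48*(-6)) = -26/(-288) = -26*(-1/288) = 13/144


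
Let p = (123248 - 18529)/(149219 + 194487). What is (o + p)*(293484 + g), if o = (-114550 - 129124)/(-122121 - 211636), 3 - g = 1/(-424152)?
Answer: 1343318783600690574925/4423299340953744 ≈ 3.0369e+5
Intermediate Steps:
p = 104719/343706 ≈ 0.30468
g = 1272457/424152 (g = 3 - 1/(-424152) = 3 - 1*(-1/424152) = 3 + 1/424152 = 1272457/424152 ≈ 3.0000)
o = 243674/333757 (o = -243674/(-333757) = -243674*(-1/333757) = 243674/333757 ≈ 0.73009)
(o + p)*(293484 + g) = (243674/333757 + 104719/343706)*(293484 + 1272457/424152) = (118702915127/114714283442)*(124483098025/424152) = 1343318783600690574925/4423299340953744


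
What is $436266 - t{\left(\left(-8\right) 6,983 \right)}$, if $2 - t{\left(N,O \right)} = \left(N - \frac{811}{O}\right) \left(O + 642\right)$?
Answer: $\frac{350855637}{983} \approx 3.5692 \cdot 10^{5}$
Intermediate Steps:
$t{\left(N,O \right)} = 2 - \left(642 + O\right) \left(N - \frac{811}{O}\right)$ ($t{\left(N,O \right)} = 2 - \left(N - \frac{811}{O}\right) \left(O + 642\right) = 2 - \left(N - \frac{811}{O}\right) \left(642 + O\right) = 2 - \left(642 + O\right) \left(N - \frac{811}{O}\right)$)
$436266 - t{\left(\left(-8\right) 6,983 \right)} = 436266 - \left(813 - 642 \left(\left(-8\right) 6\right) + \frac{520662}{983} - \left(-8\right) 6 \cdot 983\right) = 436266 - \left(813 - -30816 + 520662 \cdot \frac{1}{983} - \left(-48\right) 983\right) = 436266 - \left(813 + 30816 + \frac{520662}{983} + 47184\right) = 436266 - \frac{77993841}{983} = \frac{350855637}{983}$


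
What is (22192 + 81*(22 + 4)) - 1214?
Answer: 23084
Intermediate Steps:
(22192 + 81*(22 + 4)) - 1214 = (22192 + 81*26) - 1214 = (22192 + 2106) - 1214 = 24298 - 1214 = 23084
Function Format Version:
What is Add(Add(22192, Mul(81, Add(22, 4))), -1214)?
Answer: 23084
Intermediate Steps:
Add(Add(22192, Mul(81, Add(22, 4))), -1214) = Add(Add(22192, Mul(81, 26)), -1214) = Add(Add(22192, 2106), -1214) = Add(24298, -1214) = 23084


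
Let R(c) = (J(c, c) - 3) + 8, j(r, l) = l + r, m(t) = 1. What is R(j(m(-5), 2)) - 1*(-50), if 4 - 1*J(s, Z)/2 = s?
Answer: 57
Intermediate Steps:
J(s, Z) = 8 - 2*s
R(c) = 13 - 2*c (R(c) = ((8 - 2*c) - 3) + 8 = (5 - 2*c) + 8 = 13 - 2*c)
R(j(m(-5), 2)) - 1*(-50) = (13 - 2*(2 + 1)) - 1*(-50) = (13 - 2*3) + 50 = (13 - 6) + 50 = 7 + 50 = 57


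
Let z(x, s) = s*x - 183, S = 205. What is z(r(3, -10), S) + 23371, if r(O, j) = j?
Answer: 21138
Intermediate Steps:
z(x, s) = -183 + s*x
z(r(3, -10), S) + 23371 = (-183 + 205*(-10)) + 23371 = (-183 - 2050) + 23371 = -2233 + 23371 = 21138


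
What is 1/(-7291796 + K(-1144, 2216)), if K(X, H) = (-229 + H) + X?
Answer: -1/7290953 ≈ -1.3716e-7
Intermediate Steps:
K(X, H) = -229 + H + X
1/(-7291796 + K(-1144, 2216)) = 1/(-7291796 + (-229 + 2216 - 1144)) = 1/(-7291796 + 843) = 1/(-7290953) = -1/7290953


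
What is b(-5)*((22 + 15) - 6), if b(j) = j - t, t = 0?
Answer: -155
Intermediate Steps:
b(j) = j (b(j) = j - 1*0 = j + 0 = j)
b(-5)*((22 + 15) - 6) = -5*((22 + 15) - 6) = -5*(37 - 6) = -5*31 = -155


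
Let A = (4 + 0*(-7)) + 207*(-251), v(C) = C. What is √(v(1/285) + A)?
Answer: 2*I*√1054970535/285 ≈ 227.93*I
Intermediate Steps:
A = -51953 (A = (4 + 0) - 51957 = 4 - 51957 = -51953)
√(v(1/285) + A) = √(1/285 - 51953) = √(-14806604/285) = 2*I*√1054970535/285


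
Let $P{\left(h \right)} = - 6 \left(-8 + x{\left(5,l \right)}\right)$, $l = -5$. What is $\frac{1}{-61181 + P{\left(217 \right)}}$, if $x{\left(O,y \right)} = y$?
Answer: $- \frac{1}{61103} \approx -1.6366 \cdot 10^{-5}$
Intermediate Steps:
$P{\left(h \right)} = 78$ ($P{\left(h \right)} = - 6 \left(-8 - 5\right) = \left(-6\right) \left(-13\right) = 78$)
$\frac{1}{-61181 + P{\left(217 \right)}} = \frac{1}{-61181 + 78} = \frac{1}{-61103} = - \frac{1}{61103}$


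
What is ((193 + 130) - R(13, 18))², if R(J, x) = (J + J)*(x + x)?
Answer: 375769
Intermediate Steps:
R(J, x) = 4*J*x (R(J, x) = (2*J)*(2*x) = 4*J*x)
((193 + 130) - R(13, 18))² = ((193 + 130) - 4*13*18)² = (323 - 1*936)² = (323 - 936)² = (-613)² = 375769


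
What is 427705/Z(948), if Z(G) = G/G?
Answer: 427705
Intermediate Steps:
Z(G) = 1
427705/Z(948) = 427705/1 = 427705*1 = 427705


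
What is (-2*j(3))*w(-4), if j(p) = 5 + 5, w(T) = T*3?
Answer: 240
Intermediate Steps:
w(T) = 3*T
j(p) = 10
(-2*j(3))*w(-4) = (-2*10)*(3*(-4)) = -20*(-12) = 240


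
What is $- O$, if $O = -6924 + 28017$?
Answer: $-21093$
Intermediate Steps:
$O = 21093$
$- O = \left(-1\right) 21093 = -21093$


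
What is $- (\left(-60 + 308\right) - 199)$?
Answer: $-49$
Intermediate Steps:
$- (\left(-60 + 308\right) - 199) = - (248 - 199) = \left(-1\right) 49 = -49$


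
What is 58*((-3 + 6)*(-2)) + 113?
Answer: -235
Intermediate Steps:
58*((-3 + 6)*(-2)) + 113 = 58*(3*(-2)) + 113 = 58*(-6) + 113 = -348 + 113 = -235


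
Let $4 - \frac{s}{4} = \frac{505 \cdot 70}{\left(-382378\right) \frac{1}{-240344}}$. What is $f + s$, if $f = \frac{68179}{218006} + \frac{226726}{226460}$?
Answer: $- \frac{104842664342289006777}{1179866483110705} \approx -88860.0$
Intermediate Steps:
$f = \frac{8108430587}{6171204845}$ ($f = 68179 \cdot \frac{1}{218006} + 226726 \cdot \frac{1}{226460} = \frac{68179}{218006} + \frac{113363}{113230} = \frac{8108430587}{6171204845} \approx 1.3139$)
$s = - \frac{16989261776}{191189}$ ($s = 16 - 4 \frac{505 \cdot 70}{\left(-382378\right) \frac{1}{-240344}} = 16 - 4 \frac{35350}{\left(-382378\right) \left(- \frac{1}{240344}\right)} = 16 - 4 \frac{35350}{\frac{191189}{120172}} = 16 - 4 \cdot 35350 \cdot \frac{120172}{191189} = 16 - \frac{16992320800}{191189} = - \frac{16989261776}{191189} \approx -88861.0$)
$f + s = \frac{8108430587}{6171204845} - \frac{16989261776}{191189} = - \frac{104842664342289006777}{1179866483110705}$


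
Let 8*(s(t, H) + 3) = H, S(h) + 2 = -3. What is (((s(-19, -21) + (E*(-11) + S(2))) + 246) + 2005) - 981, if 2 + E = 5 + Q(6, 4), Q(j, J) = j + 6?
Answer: 8755/8 ≈ 1094.4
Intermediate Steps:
Q(j, J) = 6 + j
S(h) = -5 (S(h) = -2 - 3 = -5)
E = 15 (E = -2 + (5 + (6 + 6)) = -2 + (5 + 12) = -2 + 17 = 15)
s(t, H) = -3 + H/8
(((s(-19, -21) + (E*(-11) + S(2))) + 246) + 2005) - 981 = ((((-3 + (⅛)*(-21)) + (15*(-11) - 5)) + 246) + 2005) - 981 = ((((-3 - 21/8) + (-165 - 5)) + 246) + 2005) - 981 = (((-45/8 - 170) + 246) + 2005) - 981 = ((-1405/8 + 246) + 2005) - 981 = (563/8 + 2005) - 981 = 16603/8 - 981 = 8755/8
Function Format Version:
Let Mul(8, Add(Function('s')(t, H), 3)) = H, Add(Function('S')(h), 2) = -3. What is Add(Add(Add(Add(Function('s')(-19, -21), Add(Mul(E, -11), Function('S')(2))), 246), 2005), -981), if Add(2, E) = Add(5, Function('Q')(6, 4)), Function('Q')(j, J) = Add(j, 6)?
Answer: Rational(8755, 8) ≈ 1094.4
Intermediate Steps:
Function('Q')(j, J) = Add(6, j)
Function('S')(h) = -5 (Function('S')(h) = Add(-2, -3) = -5)
E = 15 (E = Add(-2, Add(5, Add(6, 6))) = Add(-2, Add(5, 12)) = Add(-2, 17) = 15)
Function('s')(t, H) = Add(-3, Mul(Rational(1, 8), H))
Add(Add(Add(Add(Function('s')(-19, -21), Add(Mul(E, -11), Function('S')(2))), 246), 2005), -981) = Add(Add(Add(Add(Add(-3, Mul(Rational(1, 8), -21)), Add(Mul(15, -11), -5)), 246), 2005), -981) = Add(Add(Add(Add(Add(-3, Rational(-21, 8)), Add(-165, -5)), 246), 2005), -981) = Add(Add(Add(Add(Rational(-45, 8), -170), 246), 2005), -981) = Add(Add(Add(Rational(-1405, 8), 246), 2005), -981) = Add(Add(Rational(563, 8), 2005), -981) = Add(Rational(16603, 8), -981) = Rational(8755, 8)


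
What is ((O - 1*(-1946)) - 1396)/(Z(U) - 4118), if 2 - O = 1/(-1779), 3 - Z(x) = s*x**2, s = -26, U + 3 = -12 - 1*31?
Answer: 982009/90552879 ≈ 0.010845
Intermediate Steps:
U = -46 (U = -3 + (-12 - 1*31) = -3 + (-12 - 31) = -3 - 43 = -46)
Z(x) = 3 + 26*x**2 (Z(x) = 3 - (-26)*x**2 = 3 + 26*x**2)
O = 3559/1779 (O = 2 - 1/(-1779) = 2 - 1*(-1/1779) = 2 + 1/1779 = 3559/1779 ≈ 2.0006)
((O - 1*(-1946)) - 1396)/(Z(U) - 4118) = ((3559/1779 - 1*(-1946)) - 1396)/((3 + 26*(-46)**2) - 4118) = ((3559/1779 + 1946) - 1396)/((3 + 26*2116) - 4118) = (3465493/1779 - 1396)/((3 + 55016) - 4118) = 982009/(1779*(55019 - 4118)) = (982009/1779)/50901 = (982009/1779)*(1/50901) = 982009/90552879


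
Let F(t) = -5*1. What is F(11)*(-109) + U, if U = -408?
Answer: 137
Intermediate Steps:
F(t) = -5
F(11)*(-109) + U = -5*(-109) - 408 = 545 - 408 = 137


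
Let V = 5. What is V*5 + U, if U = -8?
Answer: 17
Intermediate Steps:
V*5 + U = 5*5 - 8 = 25 - 8 = 17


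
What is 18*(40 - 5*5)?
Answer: 270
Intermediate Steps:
18*(40 - 5*5) = 18*(40 - 25) = 18*15 = 270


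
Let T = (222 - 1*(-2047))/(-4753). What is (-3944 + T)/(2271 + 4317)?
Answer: -6249367/10437588 ≈ -0.59874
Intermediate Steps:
T = -2269/4753 (T = (222 + 2047)*(-1/4753) = 2269*(-1/4753) = -2269/4753 ≈ -0.47738)
(-3944 + T)/(2271 + 4317) = (-3944 - 2269/4753)/(2271 + 4317) = -18748101/4753/6588 = -18748101/4753*1/6588 = -6249367/10437588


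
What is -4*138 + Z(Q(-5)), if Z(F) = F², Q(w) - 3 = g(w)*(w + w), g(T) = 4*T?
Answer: 40657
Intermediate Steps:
Q(w) = 3 + 8*w² (Q(w) = 3 + (4*w)*(w + w) = 3 + (4*w)*(2*w) = 3 + 8*w²)
-4*138 + Z(Q(-5)) = -4*138 + (3 + 8*(-5)²)² = -552 + (3 + 8*25)² = -552 + (3 + 200)² = -552 + 203² = -552 + 41209 = 40657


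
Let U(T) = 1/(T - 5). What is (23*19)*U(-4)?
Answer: -437/9 ≈ -48.556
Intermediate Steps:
U(T) = 1/(-5 + T)
(23*19)*U(-4) = (23*19)/(-5 - 4) = 437/(-9) = 437*(-1/9) = -437/9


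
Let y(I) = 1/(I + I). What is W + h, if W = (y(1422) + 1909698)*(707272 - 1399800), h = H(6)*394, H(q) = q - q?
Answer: -940311248455916/711 ≈ -1.3225e+12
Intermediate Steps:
H(q) = 0
y(I) = 1/(2*I)
h = 0 (h = 0*394 = 0)
W = -940311248455916/711 (W = ((1/2)/1422 + 1909698)*(707272 - 1399800) = ((1/2)*(1/1422) + 1909698)*(-692528) = (1/2844 + 1909698)*(-692528) = (5431181113/2844)*(-692528) = -940311248455916/711 ≈ -1.3225e+12)
W + h = -940311248455916/711 + 0 = -940311248455916/711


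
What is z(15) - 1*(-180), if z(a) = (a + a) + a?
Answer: 225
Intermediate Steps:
z(a) = 3*a (z(a) = 2*a + a = 3*a)
z(15) - 1*(-180) = 3*15 - 1*(-180) = 45 + 180 = 225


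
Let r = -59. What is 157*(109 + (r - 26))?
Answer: 3768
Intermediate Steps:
157*(109 + (r - 26)) = 157*(109 + (-59 - 26)) = 157*(109 - 85) = 157*24 = 3768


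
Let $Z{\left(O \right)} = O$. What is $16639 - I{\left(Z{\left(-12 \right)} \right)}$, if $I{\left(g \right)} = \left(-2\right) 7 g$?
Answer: $16471$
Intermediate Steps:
$I{\left(g \right)} = - 14 g$
$16639 - I{\left(Z{\left(-12 \right)} \right)} = 16639 - \left(-14\right) \left(-12\right) = 16639 - 168 = 16471$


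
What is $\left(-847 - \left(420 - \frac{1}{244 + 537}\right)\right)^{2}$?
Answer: $\frac{979161704676}{609961} \approx 1.6053 \cdot 10^{6}$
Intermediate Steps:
$\left(-847 - \left(420 - \frac{1}{244 + 537}\right)\right)^{2} = \left(-847 - \left(420 - \frac{1}{781}\right)\right)^{2} = \left(-847 + \left(-420 + \frac{1}{781}\right)\right)^{2} = \left(-847 - \frac{328019}{781}\right)^{2} = \left(- \frac{989526}{781}\right)^{2} = \frac{979161704676}{609961}$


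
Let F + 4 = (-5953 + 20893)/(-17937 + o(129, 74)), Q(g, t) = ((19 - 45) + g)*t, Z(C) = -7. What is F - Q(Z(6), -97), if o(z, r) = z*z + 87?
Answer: -1296595/403 ≈ -3217.4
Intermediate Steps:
o(z, r) = 87 + z² (o(z, r) = z² + 87 = 87 + z²)
Q(g, t) = t*(-26 + g) (Q(g, t) = (-26 + g)*t = t*(-26 + g))
F = -6592/403 (F = -4 + (-5953 + 20893)/(-17937 + (87 + 129²)) = -4 + 14940/(-17937 + (87 + 16641)) = -4 + 14940/(-17937 + 16728) = -4 + 14940/(-1209) = -4 + 14940*(-1/1209) = -4 - 4980/403 = -6592/403 ≈ -16.357)
F - Q(Z(6), -97) = -6592/403 - (-97)*(-26 - 7) = -6592/403 - (-97)*(-33) = -6592/403 - 1*3201 = -6592/403 - 3201 = -1296595/403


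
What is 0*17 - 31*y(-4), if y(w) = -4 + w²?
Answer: -372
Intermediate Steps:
0*17 - 31*y(-4) = 0*17 - 31*(-4 + (-4)²) = 0 - 31*(-4 + 16) = 0 - 31*12 = 0 - 372 = -372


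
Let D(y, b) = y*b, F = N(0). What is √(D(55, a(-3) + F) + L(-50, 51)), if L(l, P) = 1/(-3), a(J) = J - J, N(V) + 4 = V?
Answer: I*√1983/3 ≈ 14.844*I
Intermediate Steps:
N(V) = -4 + V
F = -4 (F = -4 + 0 = -4)
a(J) = 0
L(l, P) = -⅓
D(y, b) = b*y
√(D(55, a(-3) + F) + L(-50, 51)) = √((0 - 4)*55 - ⅓) = √(-4*55 - ⅓) = √(-220 - ⅓) = √(-661/3) = I*√1983/3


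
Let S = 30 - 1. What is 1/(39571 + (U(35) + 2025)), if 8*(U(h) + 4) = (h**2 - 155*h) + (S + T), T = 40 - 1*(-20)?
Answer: 8/328625 ≈ 2.4344e-5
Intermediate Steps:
T = 60 (T = 40 + 20 = 60)
S = 29
U(h) = 57/8 - 155*h/8 + h**2/8 (U(h) = -4 + ((h**2 - 155*h) + (29 + 60))/8 = -4 + ((h**2 - 155*h) + 89)/8 = -4 + (89 + h**2 - 155*h)/8 = -4 + (89/8 - 155*h/8 + h**2/8) = 57/8 - 155*h/8 + h**2/8)
1/(39571 + (U(35) + 2025)) = 1/(39571 + ((57/8 - 155/8*35 + (1/8)*35**2) + 2025)) = 1/(39571 + ((57/8 - 5425/8 + (1/8)*1225) + 2025)) = 1/(39571 + ((57/8 - 5425/8 + 1225/8) + 2025)) = 1/(39571 + (-4143/8 + 2025)) = 1/(39571 + 12057/8) = 1/(328625/8) = 8/328625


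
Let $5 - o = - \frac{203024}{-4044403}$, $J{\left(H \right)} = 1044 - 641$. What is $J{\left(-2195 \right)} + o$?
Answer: $\frac{1649913400}{4044403} \approx 407.95$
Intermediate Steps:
$J{\left(H \right)} = 403$ ($J{\left(H \right)} = 1044 - 641 = 403$)
$o = \frac{20018991}{4044403}$ ($o = 5 - - \frac{203024}{-4044403} = 5 - \left(-203024\right) \left(- \frac{1}{4044403}\right) = 5 - \frac{203024}{4044403} = \frac{20018991}{4044403} \approx 4.9498$)
$J{\left(-2195 \right)} + o = 403 + \frac{20018991}{4044403} = \frac{1649913400}{4044403}$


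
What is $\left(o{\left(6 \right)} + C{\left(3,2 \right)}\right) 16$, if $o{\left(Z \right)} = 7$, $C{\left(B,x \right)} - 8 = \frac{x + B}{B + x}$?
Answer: $256$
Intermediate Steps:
$C{\left(B,x \right)} = 9$ ($C{\left(B,x \right)} = 8 + \frac{x + B}{B + x} = 8 + \frac{B + x}{B + x} = 8 + 1 = 9$)
$\left(o{\left(6 \right)} + C{\left(3,2 \right)}\right) 16 = \left(7 + 9\right) 16 = 16 \cdot 16 = 256$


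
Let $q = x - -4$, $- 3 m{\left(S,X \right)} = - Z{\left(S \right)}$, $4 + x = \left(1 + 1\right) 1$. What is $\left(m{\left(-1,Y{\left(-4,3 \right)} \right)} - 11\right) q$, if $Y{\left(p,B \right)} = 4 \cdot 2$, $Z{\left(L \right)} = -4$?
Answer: $- \frac{74}{3} \approx -24.667$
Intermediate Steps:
$x = -2$ ($x = -4 + \left(1 + 1\right) 1 = -4 + 2 \cdot 1 = -4 + 2 = -2$)
$Y{\left(p,B \right)} = 8$
$m{\left(S,X \right)} = - \frac{4}{3}$ ($m{\left(S,X \right)} = - \frac{\left(-1\right) \left(-4\right)}{3} = \left(- \frac{1}{3}\right) 4 = - \frac{4}{3}$)
$q = 2$ ($q = -2 - -4 = -2 + 4 = 2$)
$\left(m{\left(-1,Y{\left(-4,3 \right)} \right)} - 11\right) q = \left(- \frac{4}{3} - 11\right) 2 = \left(- \frac{37}{3}\right) 2 = - \frac{74}{3}$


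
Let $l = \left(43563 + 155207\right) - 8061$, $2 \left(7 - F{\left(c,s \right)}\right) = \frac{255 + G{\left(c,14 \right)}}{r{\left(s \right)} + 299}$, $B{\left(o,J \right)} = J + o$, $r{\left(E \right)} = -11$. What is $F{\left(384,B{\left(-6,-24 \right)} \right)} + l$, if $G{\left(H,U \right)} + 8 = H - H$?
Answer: $\frac{109852169}{576} \approx 1.9072 \cdot 10^{5}$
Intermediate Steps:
$G{\left(H,U \right)} = -8$ ($G{\left(H,U \right)} = -8 + \left(H - H\right) = -8 + 0 = -8$)
$F{\left(c,s \right)} = \frac{3785}{576}$ ($F{\left(c,s \right)} = 7 - \frac{\left(255 - 8\right) \frac{1}{-11 + 299}}{2} = 7 - \frac{247 \cdot \frac{1}{288}}{2} = 7 - \frac{247}{576} = \frac{3785}{576}$)
$l = 190709$ ($l = 198770 - 8061 = 190709$)
$F{\left(384,B{\left(-6,-24 \right)} \right)} + l = \frac{3785}{576} + 190709 = \frac{109852169}{576}$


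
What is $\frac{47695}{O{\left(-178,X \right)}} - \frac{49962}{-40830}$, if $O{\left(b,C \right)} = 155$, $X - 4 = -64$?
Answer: $\frac{65171032}{210955} \approx 308.93$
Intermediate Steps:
$X = -60$ ($X = 4 - 64 = -60$)
$\frac{47695}{O{\left(-178,X \right)}} - \frac{49962}{-40830} = \frac{47695}{155} - \frac{49962}{-40830} = 47695 \cdot \frac{1}{155} - - \frac{8327}{6805} = \frac{9539}{31} + \frac{8327}{6805} = \frac{65171032}{210955}$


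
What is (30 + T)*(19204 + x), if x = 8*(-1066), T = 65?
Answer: 1014220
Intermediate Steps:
x = -8528
(30 + T)*(19204 + x) = (30 + 65)*(19204 - 8528) = 95*10676 = 1014220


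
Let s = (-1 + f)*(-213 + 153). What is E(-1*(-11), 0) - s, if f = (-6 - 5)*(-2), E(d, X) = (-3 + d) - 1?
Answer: 1267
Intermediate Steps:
E(d, X) = -4 + d
f = 22 (f = -11*(-2) = 22)
s = -1260 (s = (-1 + 22)*(-213 + 153) = 21*(-60) = -1260)
E(-1*(-11), 0) - s = (-4 - 1*(-11)) - 1*(-1260) = (-4 + 11) + 1260 = 7 + 1260 = 1267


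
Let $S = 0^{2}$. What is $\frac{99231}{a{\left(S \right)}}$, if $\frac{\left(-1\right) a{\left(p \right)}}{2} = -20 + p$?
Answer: $\frac{99231}{40} \approx 2480.8$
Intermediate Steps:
$S = 0$
$a{\left(p \right)} = 40 - 2 p$ ($a{\left(p \right)} = - 2 \left(-20 + p\right) = 40 - 2 p$)
$\frac{99231}{a{\left(S \right)}} = \frac{99231}{40 - 0} = \frac{99231}{40 + 0} = \frac{99231}{40}$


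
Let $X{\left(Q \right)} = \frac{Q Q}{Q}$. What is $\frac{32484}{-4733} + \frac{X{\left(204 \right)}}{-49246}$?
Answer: $- \frac{800336298}{116540659} \approx -6.8674$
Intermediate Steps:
$X{\left(Q \right)} = Q$ ($X{\left(Q \right)} = \frac{Q^{2}}{Q} = Q$)
$\frac{32484}{-4733} + \frac{X{\left(204 \right)}}{-49246} = \frac{32484}{-4733} + \frac{204}{-49246} = 32484 \left(- \frac{1}{4733}\right) + 204 \left(- \frac{1}{49246}\right) = - \frac{32484}{4733} - \frac{102}{24623} = - \frac{800336298}{116540659}$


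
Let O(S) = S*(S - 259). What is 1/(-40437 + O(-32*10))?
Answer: 1/144843 ≈ 6.9040e-6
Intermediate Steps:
O(S) = S*(-259 + S)
1/(-40437 + O(-32*10)) = 1/(-40437 + (-32*10)*(-259 - 32*10)) = 1/(-40437 - 320*(-259 - 320)) = 1/(-40437 - 320*(-579)) = 1/(-40437 + 185280) = 1/144843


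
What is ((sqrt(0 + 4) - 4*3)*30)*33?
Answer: -9900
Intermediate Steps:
((sqrt(0 + 4) - 4*3)*30)*33 = ((sqrt(4) - 12)*30)*33 = ((2 - 12)*30)*33 = -10*30*33 = -300*33 = -9900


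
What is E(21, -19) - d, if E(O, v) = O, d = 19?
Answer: 2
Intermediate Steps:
E(21, -19) - d = 21 - 1*19 = 21 - 19 = 2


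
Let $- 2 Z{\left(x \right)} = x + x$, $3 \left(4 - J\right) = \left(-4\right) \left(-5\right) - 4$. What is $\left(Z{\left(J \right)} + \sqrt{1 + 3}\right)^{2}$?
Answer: $\frac{100}{9} \approx 11.111$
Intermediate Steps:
$J = - \frac{4}{3}$ ($J = 4 - \frac{\left(-4\right) \left(-5\right) - 4}{3} = 4 - \frac{20 - 4}{3} = 4 - \frac{16}{3} = - \frac{4}{3} \approx -1.3333$)
$Z{\left(x \right)} = - x$ ($Z{\left(x \right)} = - \frac{x + x}{2} = - \frac{2 x}{2} = - x$)
$\left(Z{\left(J \right)} + \sqrt{1 + 3}\right)^{2} = \left(\left(-1\right) \left(- \frac{4}{3}\right) + \sqrt{1 + 3}\right)^{2} = \left(\frac{4}{3} + \sqrt{4}\right)^{2} = \left(\frac{4}{3} + 2\right)^{2} = \left(\frac{10}{3}\right)^{2} = \frac{100}{9}$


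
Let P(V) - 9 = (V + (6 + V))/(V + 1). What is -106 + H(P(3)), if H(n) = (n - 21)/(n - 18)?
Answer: -209/2 ≈ -104.50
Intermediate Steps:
P(V) = 9 + (6 + 2*V)/(1 + V) (P(V) = 9 + (V + (6 + V))/(V + 1) = 9 + (6 + 2*V)/(1 + V))
H(n) = (-21 + n)/(-18 + n)
-106 + H(P(3)) = -106 + (-21 + (15 + 11*3)/(1 + 3))/(-18 + (15 + 11*3)/(1 + 3)) = -106 + (-21 + (15 + 33)/4)/(-18 + (15 + 33)/4) = -106 + (-21 + (1/4)*48)/(-18 + (1/4)*48) = -106 + (-21 + 12)/(-18 + 12) = -106 - 9/(-6) = -106 - 1/6*(-9) = -106 + 3/2 = -209/2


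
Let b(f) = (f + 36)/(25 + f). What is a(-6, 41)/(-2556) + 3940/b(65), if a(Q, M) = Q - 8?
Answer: 453179507/129078 ≈ 3510.9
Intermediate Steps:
a(Q, M) = -8 + Q
b(f) = (36 + f)/(25 + f)
a(-6, 41)/(-2556) + 3940/b(65) = (-8 - 6)/(-2556) + 3940/(((36 + 65)/(25 + 65))) = -14*(-1/2556) + 3940/((101/90)) = 7/1278 + 3940/(((1/90)*101)) = 7/1278 + 3940/(101/90) = 7/1278 + 3940*(90/101) = 7/1278 + 354600/101 = 453179507/129078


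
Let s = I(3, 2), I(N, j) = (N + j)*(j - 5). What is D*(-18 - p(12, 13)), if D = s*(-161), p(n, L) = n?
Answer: -72450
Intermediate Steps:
I(N, j) = (-5 + j)*(N + j) (I(N, j) = (N + j)*(-5 + j) = (-5 + j)*(N + j))
s = -15 (s = 2² - 5*3 - 5*2 + 3*2 = 4 - 15 - 10 + 6 = -15)
D = 2415 (D = -15*(-161) = 2415)
D*(-18 - p(12, 13)) = 2415*(-18 - 1*12) = 2415*(-18 - 12) = 2415*(-30) = -72450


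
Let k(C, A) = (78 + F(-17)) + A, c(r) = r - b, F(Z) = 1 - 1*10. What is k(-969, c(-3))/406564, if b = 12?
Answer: 27/203282 ≈ 0.00013282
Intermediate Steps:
F(Z) = -9 (F(Z) = 1 - 10 = -9)
c(r) = -12 + r (c(r) = r - 1*12 = r - 12 = -12 + r)
k(C, A) = 69 + A (k(C, A) = (78 - 9) + A = 69 + A)
k(-969, c(-3))/406564 = (69 + (-12 - 3))/406564 = (69 - 15)*(1/406564) = 54*(1/406564) = 27/203282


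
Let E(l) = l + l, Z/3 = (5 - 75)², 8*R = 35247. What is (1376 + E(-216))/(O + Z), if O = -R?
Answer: 7552/82353 ≈ 0.091703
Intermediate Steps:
R = 35247/8 (R = (⅛)*35247 = 35247/8 ≈ 4405.9)
Z = 14700 (Z = 3*(5 - 75)² = 3*(-70)² = 3*4900 = 14700)
O = -35247/8 (O = -1*35247/8 = -35247/8 ≈ -4405.9)
E(l) = 2*l
(1376 + E(-216))/(O + Z) = (1376 + 2*(-216))/(-35247/8 + 14700) = (1376 - 432)/(82353/8) = 944*(8/82353) = 7552/82353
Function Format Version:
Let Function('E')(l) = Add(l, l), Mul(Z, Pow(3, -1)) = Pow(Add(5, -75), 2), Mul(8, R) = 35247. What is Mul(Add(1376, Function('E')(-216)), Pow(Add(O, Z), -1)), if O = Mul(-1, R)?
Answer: Rational(7552, 82353) ≈ 0.091703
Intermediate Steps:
R = Rational(35247, 8) (R = Mul(Rational(1, 8), 35247) = Rational(35247, 8) ≈ 4405.9)
Z = 14700 (Z = Mul(3, Pow(Add(5, -75), 2)) = Mul(3, Pow(-70, 2)) = Mul(3, 4900) = 14700)
O = Rational(-35247, 8) (O = Mul(-1, Rational(35247, 8)) = Rational(-35247, 8) ≈ -4405.9)
Function('E')(l) = Mul(2, l)
Mul(Add(1376, Function('E')(-216)), Pow(Add(O, Z), -1)) = Mul(Add(1376, Mul(2, -216)), Pow(Add(Rational(-35247, 8), 14700), -1)) = Mul(Add(1376, -432), Pow(Rational(82353, 8), -1)) = Mul(944, Rational(8, 82353)) = Rational(7552, 82353)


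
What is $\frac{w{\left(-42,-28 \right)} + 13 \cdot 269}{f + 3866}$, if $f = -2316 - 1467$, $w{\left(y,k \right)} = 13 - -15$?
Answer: $\frac{3525}{83} \approx 42.47$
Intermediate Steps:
$w{\left(y,k \right)} = 28$ ($w{\left(y,k \right)} = 13 + 15 = 28$)
$f = -3783$ ($f = -2316 - 1467 = -3783$)
$\frac{w{\left(-42,-28 \right)} + 13 \cdot 269}{f + 3866} = \frac{28 + 13 \cdot 269}{-3783 + 3866} = \frac{28 + 3497}{83} = 3525 \cdot \frac{1}{83} = \frac{3525}{83}$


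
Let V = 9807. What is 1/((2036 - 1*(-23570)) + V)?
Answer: 1/35413 ≈ 2.8238e-5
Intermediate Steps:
1/((2036 - 1*(-23570)) + V) = 1/((2036 - 1*(-23570)) + 9807) = 1/((2036 + 23570) + 9807) = 1/(25606 + 9807) = 1/35413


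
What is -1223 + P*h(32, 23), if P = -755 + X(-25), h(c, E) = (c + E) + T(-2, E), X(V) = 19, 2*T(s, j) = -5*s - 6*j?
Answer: 5401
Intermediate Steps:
T(s, j) = -3*j - 5*s/2 (T(s, j) = (-5*s - 6*j)/2 = (-6*j - 5*s)/2 = -3*j - 5*s/2)
h(c, E) = 5 + c - 2*E (h(c, E) = (c + E) + (-3*E - 5/2*(-2)) = (E + c) + (-3*E + 5) = (E + c) + (5 - 3*E) = 5 + c - 2*E)
P = -736 (P = -755 + 19 = -736)
-1223 + P*h(32, 23) = -1223 - 736*(5 + 32 - 2*23) = -1223 - 736*(5 + 32 - 46) = -1223 - 736*(-9) = -1223 + 6624 = 5401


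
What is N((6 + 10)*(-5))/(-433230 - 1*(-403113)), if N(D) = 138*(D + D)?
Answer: 7360/10039 ≈ 0.73314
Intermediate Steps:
N(D) = 276*D (N(D) = 138*(2*D) = 276*D)
N((6 + 10)*(-5))/(-433230 - 1*(-403113)) = (276*((6 + 10)*(-5)))/(-433230 - 1*(-403113)) = (276*(16*(-5)))/(-433230 + 403113) = (276*(-80))/(-30117) = -22080*(-1/30117) = 7360/10039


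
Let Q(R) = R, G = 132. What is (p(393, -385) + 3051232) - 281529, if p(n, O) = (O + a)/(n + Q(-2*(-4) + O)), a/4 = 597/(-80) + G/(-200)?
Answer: 4431483051/1600 ≈ 2.7697e+6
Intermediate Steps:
a = -3249/100 (a = 4*(597/(-80) + 132/(-200)) = 4*(597*(-1/80) + 132*(-1/200)) = 4*(-597/80 - 33/50) = 4*(-3249/400) = -3249/100 ≈ -32.490)
p(n, O) = (-3249/100 + O)/(8 + O + n) (p(n, O) = (O - 3249/100)/(n + (-2*(-4) + O)) = (-3249/100 + O)/(n + (8 + O)) = (-3249/100 + O)/(8 + O + n))
(p(393, -385) + 3051232) - 281529 = ((-3249/100 - 385)/(8 - 385 + 393) + 3051232) - 281529 = (-41749/100/16 + 3051232) - 281529 = ((1/16)*(-41749/100) + 3051232) - 281529 = (-41749/1600 + 3051232) - 281529 = 4881929451/1600 - 281529 = 4431483051/1600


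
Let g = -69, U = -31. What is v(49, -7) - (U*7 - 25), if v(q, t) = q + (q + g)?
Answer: 271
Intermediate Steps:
v(q, t) = -69 + 2*q (v(q, t) = q + (q - 69) = q + (-69 + q) = -69 + 2*q)
v(49, -7) - (U*7 - 25) = (-69 + 2*49) - (-31*7 - 25) = (-69 + 98) - (-217 - 25) = 29 - 1*(-242) = 29 + 242 = 271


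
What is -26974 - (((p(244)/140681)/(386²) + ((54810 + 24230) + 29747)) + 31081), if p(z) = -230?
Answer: -1748579762450081/10480453138 ≈ -1.6684e+5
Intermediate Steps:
-26974 - (((p(244)/140681)/(386²) + ((54810 + 24230) + 29747)) + 31081) = -26974 - (((-230/140681)/(386²) + ((54810 + 24230) + 29747)) + 31081) = -26974 - ((-230*1/140681/148996 + (79040 + 29747)) + 31081) = -26974 - ((-230/140681*1/148996 + 108787) + 31081) = -26974 - ((-115/10480453138 + 108787) + 31081) = -26974 - (1140137055523491/10480453138 + 31081) = -26974 - 1*1465880019505669/10480453138 = -26974 - 1465880019505669/10480453138 = -1748579762450081/10480453138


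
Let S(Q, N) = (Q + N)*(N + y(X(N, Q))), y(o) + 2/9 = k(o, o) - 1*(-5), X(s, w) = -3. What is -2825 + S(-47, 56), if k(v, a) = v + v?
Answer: -2332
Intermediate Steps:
k(v, a) = 2*v
y(o) = 43/9 + 2*o (y(o) = -2/9 + (2*o - 1*(-5)) = -2/9 + (2*o + 5) = -2/9 + (5 + 2*o) = 43/9 + 2*o)
S(Q, N) = (-11/9 + N)*(N + Q) (S(Q, N) = (Q + N)*(N + (43/9 + 2*(-3))) = (N + Q)*(N + (43/9 - 6)) = (N + Q)*(N - 11/9) = (N + Q)*(-11/9 + N) = (-11/9 + N)*(N + Q))
-2825 + S(-47, 56) = -2825 + (56² - 11/9*56 - 11/9*(-47) + 56*(-47)) = -2825 + (3136 - 616/9 + 517/9 - 2632) = -2825 + 493 = -2332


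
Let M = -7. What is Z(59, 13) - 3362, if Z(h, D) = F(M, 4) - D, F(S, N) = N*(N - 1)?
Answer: -3363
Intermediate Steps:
F(S, N) = N*(-1 + N)
Z(h, D) = 12 - D (Z(h, D) = 4*(-1 + 4) - D = 4*3 - D = 12 - D)
Z(59, 13) - 3362 = (12 - 1*13) - 3362 = (12 - 13) - 3362 = -1 - 3362 = -3363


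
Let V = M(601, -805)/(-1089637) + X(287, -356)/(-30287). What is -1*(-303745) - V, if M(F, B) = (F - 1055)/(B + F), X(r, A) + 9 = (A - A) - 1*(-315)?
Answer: 1022462581342525003/3366187253538 ≈ 3.0375e+5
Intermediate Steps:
X(r, A) = 306 (X(r, A) = -9 + ((A - A) - 1*(-315)) = -9 + (0 + 315) = -9 + 315 = 306)
M(F, B) = (-1055 + F)/(B + F)
V = -34016625193/3366187253538 (V = ((-1055 + 601)/(-805 + 601))/(-1089637) + 306/(-30287) = (-454/(-204))*(-1/1089637) + 306*(-1/30287) = -1/204*(-454)*(-1/1089637) - 306/30287 = (227/102)*(-1/1089637) - 306/30287 = -227/111142974 - 306/30287 = -34016625193/3366187253538 ≈ -0.010105)
-1*(-303745) - V = -1*(-303745) - 1*(-34016625193/3366187253538) = 303745 + 34016625193/3366187253538 = 1022462581342525003/3366187253538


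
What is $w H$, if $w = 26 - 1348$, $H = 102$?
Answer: $-134844$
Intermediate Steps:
$w = -1322$ ($w = 26 - 1348 = -1322$)
$w H = \left(-1322\right) 102 = -134844$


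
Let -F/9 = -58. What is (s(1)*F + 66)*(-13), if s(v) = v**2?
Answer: -7644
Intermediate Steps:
F = 522 (F = -9*(-58) = 522)
(s(1)*F + 66)*(-13) = (1**2*522 + 66)*(-13) = (1*522 + 66)*(-13) = (522 + 66)*(-13) = 588*(-13) = -7644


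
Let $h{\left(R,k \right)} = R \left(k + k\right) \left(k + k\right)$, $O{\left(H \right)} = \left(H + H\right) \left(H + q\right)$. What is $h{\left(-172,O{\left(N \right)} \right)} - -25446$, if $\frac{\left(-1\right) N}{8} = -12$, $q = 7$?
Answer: $-269070015642$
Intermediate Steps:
$N = 96$ ($N = \left(-8\right) \left(-12\right) = 96$)
$O{\left(H \right)} = 2 H \left(7 + H\right)$ ($O{\left(H \right)} = \left(H + H\right) \left(H + 7\right) = 2 H \left(7 + H\right)$)
$h{\left(R,k \right)} = 4 R k^{2}$ ($h{\left(R,k \right)} = R 2 k 2 k = R 4 k^{2} = 4 R k^{2}$)
$h{\left(-172,O{\left(N \right)} \right)} - -25446 = 4 \left(-172\right) \left(2 \cdot 96 \left(7 + 96\right)\right)^{2} - -25446 = 4 \left(-172\right) \left(2 \cdot 96 \cdot 103\right)^{2} + 25446 = 4 \left(-172\right) 19776^{2} + 25446 = 4 \left(-172\right) 391090176 + 25446 = -269070041088 + 25446 = -269070015642$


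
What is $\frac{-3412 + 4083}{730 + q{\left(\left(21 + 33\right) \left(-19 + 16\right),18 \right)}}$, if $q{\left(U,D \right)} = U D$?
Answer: $- \frac{671}{2186} \approx -0.30695$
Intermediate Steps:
$q{\left(U,D \right)} = D U$
$\frac{-3412 + 4083}{730 + q{\left(\left(21 + 33\right) \left(-19 + 16\right),18 \right)}} = \frac{-3412 + 4083}{730 + 18 \left(21 + 33\right) \left(-19 + 16\right)} = \frac{671}{730 + 18 \cdot 54 \left(-3\right)} = \frac{671}{730 + 18 \left(-162\right)} = \frac{671}{730 - 2916} = \frac{671}{-2186} = 671 \left(- \frac{1}{2186}\right) = - \frac{671}{2186}$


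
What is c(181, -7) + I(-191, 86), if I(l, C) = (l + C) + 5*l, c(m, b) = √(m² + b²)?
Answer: -1060 + √32810 ≈ -878.86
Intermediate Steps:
c(m, b) = √(b² + m²)
I(l, C) = C + 6*l (I(l, C) = (C + l) + 5*l = C + 6*l)
c(181, -7) + I(-191, 86) = √((-7)² + 181²) + (86 + 6*(-191)) = √(49 + 32761) + (86 - 1146) = √32810 - 1060 = -1060 + √32810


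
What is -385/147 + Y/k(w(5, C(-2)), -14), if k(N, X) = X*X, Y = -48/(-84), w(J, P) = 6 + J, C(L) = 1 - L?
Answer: -2692/1029 ≈ -2.6161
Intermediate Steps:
Y = 4/7 (Y = -48*(-1/84) = 4/7 ≈ 0.57143)
k(N, X) = X²
-385/147 + Y/k(w(5, C(-2)), -14) = -385/147 + 4/(7*((-14)²)) = -385*1/147 + (4/7)/196 = -55/21 + (4/7)*(1/196) = -55/21 + 1/343 = -2692/1029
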